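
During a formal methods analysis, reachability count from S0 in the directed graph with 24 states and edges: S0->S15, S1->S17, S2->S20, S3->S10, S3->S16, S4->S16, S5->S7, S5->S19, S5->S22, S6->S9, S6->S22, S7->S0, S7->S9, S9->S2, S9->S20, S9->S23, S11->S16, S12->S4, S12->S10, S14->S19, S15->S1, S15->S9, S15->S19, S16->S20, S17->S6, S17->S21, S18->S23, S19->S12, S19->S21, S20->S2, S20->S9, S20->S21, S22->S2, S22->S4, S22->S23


BFS from S0:
  layer 0: {S0}
  layer 1: {S15}
  layer 2: {S1, S9, S19}
  layer 3: {S2, S12, S17, S20, S21, S23}
  layer 4: {S4, S6, S10}
  layer 5: {S16, S22}
Reachable set: {S0, S1, S2, S4, S6, S9, S10, S12, S15, S16, S17, S19, S20, S21, S22, S23}
Count = 16

16


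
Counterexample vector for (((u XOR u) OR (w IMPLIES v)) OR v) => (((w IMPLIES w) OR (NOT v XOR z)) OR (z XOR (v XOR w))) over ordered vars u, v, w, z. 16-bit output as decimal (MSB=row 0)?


F1 = (((u XOR u) OR (w IMPLIES v)) OR v)
F2 = (((w IMPLIES w) OR (NOT v XOR z)) OR (z XOR (v XOR w)))
Counterexample to F1=>F2 is where F1=1 and F2=0.
Evaluate each row (bits = u,v,w,z, MSB first):
  row 0 [0000]: F1=1 F2=1 -> F1&~F2 -> 0
  row 1 [0001]: F1=1 F2=1 -> F1&~F2 -> 0
  row 2 [0010]: F1=0 F2=1 -> F1&~F2 -> 0
  row 3 [0011]: F1=0 F2=1 -> F1&~F2 -> 0
  row 4 [0100]: F1=1 F2=1 -> F1&~F2 -> 0
  row 5 [0101]: F1=1 F2=1 -> F1&~F2 -> 0
  row 6 [0110]: F1=1 F2=1 -> F1&~F2 -> 0
  row 7 [0111]: F1=1 F2=1 -> F1&~F2 -> 0
  row 8 [1000]: F1=1 F2=1 -> F1&~F2 -> 0
  row 9 [1001]: F1=1 F2=1 -> F1&~F2 -> 0
  row 10 [1010]: F1=0 F2=1 -> F1&~F2 -> 0
  row 11 [1011]: F1=0 F2=1 -> F1&~F2 -> 0
  row 12 [1100]: F1=1 F2=1 -> F1&~F2 -> 0
  row 13 [1101]: F1=1 F2=1 -> F1&~F2 -> 0
  row 14 [1110]: F1=1 F2=1 -> F1&~F2 -> 0
  row 15 [1111]: F1=1 F2=1 -> F1&~F2 -> 0
Full result column, 4 rows per line (u,v fixed per line; w,z runs 00..11 left to right):
  rows 0-3 [u,v=00]: 0000  = hex 0
  rows 4-7 [u,v=01]: 0000  = hex 0
  rows 8-11 [u,v=10]: 0000  = hex 0
  rows 12-15 [u,v=11]: 0000  = hex 0
Counterexample vector (row 0 .. row 15) = 0000000000000000
Output column grouped in 4s = 0000 0000 0000 0000 = 0x0000
Convert to decimal digit by digit (value = value*16 + digit):
  0 -> 0
  0*16 + 0 = 0
  0*16 + 0 = 0
  0*16 + 0 = 0
Decimal = 0

0


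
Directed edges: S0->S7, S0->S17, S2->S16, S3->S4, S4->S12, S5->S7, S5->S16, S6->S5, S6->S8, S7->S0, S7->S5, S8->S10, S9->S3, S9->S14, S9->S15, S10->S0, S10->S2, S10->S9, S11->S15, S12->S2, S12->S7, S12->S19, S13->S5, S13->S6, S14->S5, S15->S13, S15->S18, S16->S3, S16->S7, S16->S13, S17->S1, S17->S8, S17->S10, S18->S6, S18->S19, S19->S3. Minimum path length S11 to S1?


BFS layer-by-layer from S11:
  dist 0: {S11}
  dist 1: {S15}
  dist 2: {S13, S18}
  dist 3: {S5, S6, S19}
  dist 4: {S3, S7, S8, S16}
  dist 5: {S0, S4, S10}
  dist 6: {S2, S9, S12, S17}
  dist 7: {S1, S14}
  -> S1 reached at distance 7
Shortest path length = 7

7


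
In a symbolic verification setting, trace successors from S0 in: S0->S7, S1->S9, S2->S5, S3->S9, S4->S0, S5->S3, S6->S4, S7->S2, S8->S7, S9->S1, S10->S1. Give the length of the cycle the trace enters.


Trace from S0 until a state repeats:
  S0 -> S7 -> S2 -> S5 -> S3 -> S9 -> S1 -> S9
S9 first seen at step 5, revisited at step 7.
Cycle length = 7 - 5 = 2

2


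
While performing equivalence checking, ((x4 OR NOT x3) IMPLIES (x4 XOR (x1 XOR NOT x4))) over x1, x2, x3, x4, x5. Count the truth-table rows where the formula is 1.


Formula: ((x4 OR NOT x3) IMPLIES (x4 XOR (x1 XOR NOT x4))) over 5 vars (32 rows)
Evaluate each row (x1, x2, x3, x4, x5 as bits, MSB first):
  row 0 [00000]: ((0 OR NOT 0) IMPLIES (0 XOR (0 XOR NOT 0))) -> 1
  row 1 [00001]: ((0 OR NOT 0) IMPLIES (0 XOR (0 XOR NOT 0))) -> 1
  row 2 [00010]: ((1 OR NOT 0) IMPLIES (1 XOR (0 XOR NOT 1))) -> 1
  row 3 [00011]: ((1 OR NOT 0) IMPLIES (1 XOR (0 XOR NOT 1))) -> 1
  row 4 [00100]: ((0 OR NOT 1) IMPLIES (0 XOR (0 XOR NOT 0))) -> 1
  row 5 [00101]: ((0 OR NOT 1) IMPLIES (0 XOR (0 XOR NOT 0))) -> 1
  row 6 [00110]: ((1 OR NOT 1) IMPLIES (1 XOR (0 XOR NOT 1))) -> 1
  row 7 [00111]: ((1 OR NOT 1) IMPLIES (1 XOR (0 XOR NOT 1))) -> 1
  row 8 [01000]: ((0 OR NOT 0) IMPLIES (0 XOR (0 XOR NOT 0))) -> 1
  row 9 [01001]: ((0 OR NOT 0) IMPLIES (0 XOR (0 XOR NOT 0))) -> 1
  row 10 [01010]: ((1 OR NOT 0) IMPLIES (1 XOR (0 XOR NOT 1))) -> 1
  row 11 [01011]: ((1 OR NOT 0) IMPLIES (1 XOR (0 XOR NOT 1))) -> 1
  row 12 [01100]: ((0 OR NOT 1) IMPLIES (0 XOR (0 XOR NOT 0))) -> 1
  row 13 [01101]: ((0 OR NOT 1) IMPLIES (0 XOR (0 XOR NOT 0))) -> 1
  row 14 [01110]: ((1 OR NOT 1) IMPLIES (1 XOR (0 XOR NOT 1))) -> 1
  row 15 [01111]: ((1 OR NOT 1) IMPLIES (1 XOR (0 XOR NOT 1))) -> 1
  row 16 [10000]: ((0 OR NOT 0) IMPLIES (0 XOR (1 XOR NOT 0))) -> 0
  row 17 [10001]: ((0 OR NOT 0) IMPLIES (0 XOR (1 XOR NOT 0))) -> 0
  row 18 [10010]: ((1 OR NOT 0) IMPLIES (1 XOR (1 XOR NOT 1))) -> 0
  row 19 [10011]: ((1 OR NOT 0) IMPLIES (1 XOR (1 XOR NOT 1))) -> 0
  row 20 [10100]: ((0 OR NOT 1) IMPLIES (0 XOR (1 XOR NOT 0))) -> 1
  row 21 [10101]: ((0 OR NOT 1) IMPLIES (0 XOR (1 XOR NOT 0))) -> 1
  row 22 [10110]: ((1 OR NOT 1) IMPLIES (1 XOR (1 XOR NOT 1))) -> 0
  row 23 [10111]: ((1 OR NOT 1) IMPLIES (1 XOR (1 XOR NOT 1))) -> 0
  row 24 [11000]: ((0 OR NOT 0) IMPLIES (0 XOR (1 XOR NOT 0))) -> 0
  row 25 [11001]: ((0 OR NOT 0) IMPLIES (0 XOR (1 XOR NOT 0))) -> 0
  row 26 [11010]: ((1 OR NOT 0) IMPLIES (1 XOR (1 XOR NOT 1))) -> 0
  row 27 [11011]: ((1 OR NOT 0) IMPLIES (1 XOR (1 XOR NOT 1))) -> 0
  row 28 [11100]: ((0 OR NOT 1) IMPLIES (0 XOR (1 XOR NOT 0))) -> 1
  row 29 [11101]: ((0 OR NOT 1) IMPLIES (0 XOR (1 XOR NOT 0))) -> 1
  row 30 [11110]: ((1 OR NOT 1) IMPLIES (1 XOR (1 XOR NOT 1))) -> 0
  row 31 [11111]: ((1 OR NOT 1) IMPLIES (1 XOR (1 XOR NOT 1))) -> 0
Full result column, 8 rows per line (x1,x2 fixed per line; x3,x4,x5 runs 000..111 left to right):
  rows 0-7 [x1,x2=00]: 11111111  (ones: 8)
  rows 8-15 [x1,x2=01]: 11111111  (ones: 8)
  rows 16-23 [x1,x2=10]: 00001100  (ones: 2)
  rows 24-31 [x1,x2=11]: 00001100  (ones: 2)
Count of 1-rows = 8+8+2+2 = 20

20


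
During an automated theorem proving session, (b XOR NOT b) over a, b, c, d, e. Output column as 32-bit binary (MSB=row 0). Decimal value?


Formula: (b XOR NOT b) over a, b, c, d, e (32 rows)
Evaluate each row (bits = a,b,c,d,e, MSB first):
  row 0 [00000]: (0 XOR NOT 0) -> 1
  row 1 [00001]: (0 XOR NOT 0) -> 1
  row 2 [00010]: (0 XOR NOT 0) -> 1
  row 3 [00011]: (0 XOR NOT 0) -> 1
  row 4 [00100]: (0 XOR NOT 0) -> 1
  row 5 [00101]: (0 XOR NOT 0) -> 1
  row 6 [00110]: (0 XOR NOT 0) -> 1
  row 7 [00111]: (0 XOR NOT 0) -> 1
  row 8 [01000]: (1 XOR NOT 1) -> 1
  row 9 [01001]: (1 XOR NOT 1) -> 1
  row 10 [01010]: (1 XOR NOT 1) -> 1
  row 11 [01011]: (1 XOR NOT 1) -> 1
  row 12 [01100]: (1 XOR NOT 1) -> 1
  row 13 [01101]: (1 XOR NOT 1) -> 1
  row 14 [01110]: (1 XOR NOT 1) -> 1
  row 15 [01111]: (1 XOR NOT 1) -> 1
  row 16 [10000]: (0 XOR NOT 0) -> 1
  row 17 [10001]: (0 XOR NOT 0) -> 1
  row 18 [10010]: (0 XOR NOT 0) -> 1
  row 19 [10011]: (0 XOR NOT 0) -> 1
  row 20 [10100]: (0 XOR NOT 0) -> 1
  row 21 [10101]: (0 XOR NOT 0) -> 1
  row 22 [10110]: (0 XOR NOT 0) -> 1
  row 23 [10111]: (0 XOR NOT 0) -> 1
  row 24 [11000]: (1 XOR NOT 1) -> 1
  row 25 [11001]: (1 XOR NOT 1) -> 1
  row 26 [11010]: (1 XOR NOT 1) -> 1
  row 27 [11011]: (1 XOR NOT 1) -> 1
  row 28 [11100]: (1 XOR NOT 1) -> 1
  row 29 [11101]: (1 XOR NOT 1) -> 1
  row 30 [11110]: (1 XOR NOT 1) -> 1
  row 31 [11111]: (1 XOR NOT 1) -> 1
Full result column, 4 rows per line (a,b,c fixed per line; d,e runs 00..11 left to right):
  rows 0-3 [a,b,c=000]: 1111  = hex F
  rows 4-7 [a,b,c=001]: 1111  = hex F
  rows 8-11 [a,b,c=010]: 1111  = hex F
  rows 12-15 [a,b,c=011]: 1111  = hex F
  rows 16-19 [a,b,c=100]: 1111  = hex F
  rows 20-23 [a,b,c=101]: 1111  = hex F
  rows 24-27 [a,b,c=110]: 1111  = hex F
  rows 28-31 [a,b,c=111]: 1111  = hex F
Output column (row 0 .. row 31) = 11111111111111111111111111111111
Output column grouped in 4s = 1111 1111 1111 1111 1111 1111 1111 1111 = 0xFFFFFFFF
Convert to decimal digit by digit (value = value*16 + digit):
  F -> 15
  15*16 + 15 (F) = 255
  255*16 + 15 (F) = 4095
  4095*16 + 15 (F) = 65535
  65535*16 + 15 (F) = 1048575
  1048575*16 + 15 (F) = 16777215
  16777215*16 + 15 (F) = 268435455
  268435455*16 + 15 (F) = 4294967295
Decimal = 4294967295

4294967295


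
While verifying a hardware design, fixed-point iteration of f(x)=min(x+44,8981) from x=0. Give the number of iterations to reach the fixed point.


Step 1: x=0, cap=8981, increment=44
Step 2: x grows by 44 each step until capped at 8981; fixed point is x=8981
Step 3: iterations = ceil(8981/44) = 205

205


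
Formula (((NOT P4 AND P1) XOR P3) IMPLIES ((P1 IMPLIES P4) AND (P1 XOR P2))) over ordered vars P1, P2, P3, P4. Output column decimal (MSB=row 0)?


Formula: (((NOT P4 AND P1) XOR P3) IMPLIES ((P1 IMPLIES P4) AND (P1 XOR P2))) over P1, P2, P3, P4 (16 rows)
Evaluate each row (bits = P1,P2,P3,P4, MSB first):
  row 0 [0000]: (((NOT 0 AND 0) XOR 0) IMPLIES ((0 IMPLIES 0) AND (0 XOR 0))) -> 1
  row 1 [0001]: (((NOT 1 AND 0) XOR 0) IMPLIES ((0 IMPLIES 1) AND (0 XOR 0))) -> 1
  row 2 [0010]: (((NOT 0 AND 0) XOR 1) IMPLIES ((0 IMPLIES 0) AND (0 XOR 0))) -> 0
  row 3 [0011]: (((NOT 1 AND 0) XOR 1) IMPLIES ((0 IMPLIES 1) AND (0 XOR 0))) -> 0
  row 4 [0100]: (((NOT 0 AND 0) XOR 0) IMPLIES ((0 IMPLIES 0) AND (0 XOR 1))) -> 1
  row 5 [0101]: (((NOT 1 AND 0) XOR 0) IMPLIES ((0 IMPLIES 1) AND (0 XOR 1))) -> 1
  row 6 [0110]: (((NOT 0 AND 0) XOR 1) IMPLIES ((0 IMPLIES 0) AND (0 XOR 1))) -> 1
  row 7 [0111]: (((NOT 1 AND 0) XOR 1) IMPLIES ((0 IMPLIES 1) AND (0 XOR 1))) -> 1
  row 8 [1000]: (((NOT 0 AND 1) XOR 0) IMPLIES ((1 IMPLIES 0) AND (1 XOR 0))) -> 0
  row 9 [1001]: (((NOT 1 AND 1) XOR 0) IMPLIES ((1 IMPLIES 1) AND (1 XOR 0))) -> 1
  row 10 [1010]: (((NOT 0 AND 1) XOR 1) IMPLIES ((1 IMPLIES 0) AND (1 XOR 0))) -> 1
  row 11 [1011]: (((NOT 1 AND 1) XOR 1) IMPLIES ((1 IMPLIES 1) AND (1 XOR 0))) -> 1
  row 12 [1100]: (((NOT 0 AND 1) XOR 0) IMPLIES ((1 IMPLIES 0) AND (1 XOR 1))) -> 0
  row 13 [1101]: (((NOT 1 AND 1) XOR 0) IMPLIES ((1 IMPLIES 1) AND (1 XOR 1))) -> 1
  row 14 [1110]: (((NOT 0 AND 1) XOR 1) IMPLIES ((1 IMPLIES 0) AND (1 XOR 1))) -> 1
  row 15 [1111]: (((NOT 1 AND 1) XOR 1) IMPLIES ((1 IMPLIES 1) AND (1 XOR 1))) -> 0
Full result column, 4 rows per line (P1,P2 fixed per line; P3,P4 runs 00..11 left to right):
  rows 0-3 [P1,P2=00]: 1100  = hex C
  rows 4-7 [P1,P2=01]: 1111  = hex F
  rows 8-11 [P1,P2=10]: 0111  = hex 7
  rows 12-15 [P1,P2=11]: 0110  = hex 6
Output column (row 0 .. row 15) = 1100111101110110
Output column grouped in 4s = 1100 1111 0111 0110 = 0xCF76
Convert to decimal digit by digit (value = value*16 + digit):
  C -> 12
  12*16 + 15 (F) = 207
  207*16 + 7 = 3319
  3319*16 + 6 = 53110
Decimal = 53110

53110


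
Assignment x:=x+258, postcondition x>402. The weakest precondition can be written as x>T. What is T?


Formula: wp(x:=E, P) = P[E/x] (substitute E for x in postcondition)
Step 1: Postcondition: x>402
Step 2: Substitute x+258 for x: x+258>402
Step 3: Solve for x: x > 402-258 = 144

144


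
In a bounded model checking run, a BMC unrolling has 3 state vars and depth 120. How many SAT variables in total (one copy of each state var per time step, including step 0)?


BMC unrolls to depth k, creating one copy of each state var for steps 0..k.
Step count = 120 + 1 = 121 (steps 0 through 120)
Vars per step = 3
Total = 3 * 121 = 363

363


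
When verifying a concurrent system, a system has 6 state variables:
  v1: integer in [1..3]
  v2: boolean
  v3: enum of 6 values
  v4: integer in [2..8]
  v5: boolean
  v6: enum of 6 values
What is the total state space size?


State space = product of domain sizes of all variables.
Domain sizes:
  v1 (integer in [1..3]): 3
  v2 (boolean): 2
  v3 (enum of 6 values): 6
  v4 (integer in [2..8]): 7
  v5 (boolean): 2
  v6 (enum of 6 values): 6
Product = 3 * 2 * 6 * 7 * 2 * 6 = 3024

3024


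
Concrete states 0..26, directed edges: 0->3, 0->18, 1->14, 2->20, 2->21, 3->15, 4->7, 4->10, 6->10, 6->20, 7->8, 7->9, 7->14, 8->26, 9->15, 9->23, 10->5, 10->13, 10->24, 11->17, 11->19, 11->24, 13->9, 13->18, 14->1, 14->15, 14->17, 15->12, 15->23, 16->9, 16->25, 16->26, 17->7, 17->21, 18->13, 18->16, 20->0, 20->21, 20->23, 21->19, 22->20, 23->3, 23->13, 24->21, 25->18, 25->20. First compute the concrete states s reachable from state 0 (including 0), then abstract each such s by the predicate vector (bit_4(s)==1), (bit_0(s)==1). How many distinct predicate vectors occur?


BFS from 0:
Concrete reachable: {0, 3, 9, 12, 13, 15, 16, 18, 19, 20, 21, 23, 25, 26}
Abstract via predicates (bit_4(s)==1), (bit_0(s)==1):
  (0,0) <- {0, 12}
  (0,1) <- {3, 9, 13, 15}
  (1,0) <- {16, 18, 20, 26}
  (1,1) <- {19, 21, 23, 25}
Distinct abstract states = 4

4


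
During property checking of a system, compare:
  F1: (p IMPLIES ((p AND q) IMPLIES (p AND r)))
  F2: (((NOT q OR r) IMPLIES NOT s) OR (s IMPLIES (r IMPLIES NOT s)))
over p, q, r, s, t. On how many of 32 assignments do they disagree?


F1 = (p IMPLIES ((p AND q) IMPLIES (p AND r)))
F2 = (((NOT q OR r) IMPLIES NOT s) OR (s IMPLIES (r IMPLIES NOT s)))
Evaluate both on each of 32 rows (bits = p,q,r,s,t):
  row 0 [00000]: F1=1 F2=1 -> 0
  row 1 [00001]: F1=1 F2=1 -> 0
  row 2 [00010]: F1=1 F2=1 -> 0
  row 3 [00011]: F1=1 F2=1 -> 0
  row 4 [00100]: F1=1 F2=1 -> 0
  row 5 [00101]: F1=1 F2=1 -> 0
  row 6 [00110]: F1=1 F2=0 (differ) -> 1
  row 7 [00111]: F1=1 F2=0 (differ) -> 1
  row 8 [01000]: F1=1 F2=1 -> 0
  row 9 [01001]: F1=1 F2=1 -> 0
  row 10 [01010]: F1=1 F2=1 -> 0
  row 11 [01011]: F1=1 F2=1 -> 0
  row 12 [01100]: F1=1 F2=1 -> 0
  row 13 [01101]: F1=1 F2=1 -> 0
  row 14 [01110]: F1=1 F2=0 (differ) -> 1
  row 15 [01111]: F1=1 F2=0 (differ) -> 1
  row 16 [10000]: F1=1 F2=1 -> 0
  row 17 [10001]: F1=1 F2=1 -> 0
  row 18 [10010]: F1=1 F2=1 -> 0
  row 19 [10011]: F1=1 F2=1 -> 0
  row 20 [10100]: F1=1 F2=1 -> 0
  row 21 [10101]: F1=1 F2=1 -> 0
  row 22 [10110]: F1=1 F2=0 (differ) -> 1
  row 23 [10111]: F1=1 F2=0 (differ) -> 1
  row 24 [11000]: F1=0 F2=1 (differ) -> 1
  row 25 [11001]: F1=0 F2=1 (differ) -> 1
  row 26 [11010]: F1=0 F2=1 (differ) -> 1
  row 27 [11011]: F1=0 F2=1 (differ) -> 1
  row 28 [11100]: F1=1 F2=1 -> 0
  row 29 [11101]: F1=1 F2=1 -> 0
  row 30 [11110]: F1=1 F2=0 (differ) -> 1
  row 31 [11111]: F1=1 F2=0 (differ) -> 1
Full result column, 8 rows per line (p,q fixed per line; r,s,t runs 000..111 left to right):
  rows 0-7 [p,q=00]: 00000011  (ones: 2)
  rows 8-15 [p,q=01]: 00000011  (ones: 2)
  rows 16-23 [p,q=10]: 00000011  (ones: 2)
  rows 24-31 [p,q=11]: 11110011  (ones: 6)
Disagreements = 2+2+2+6 = 12

12


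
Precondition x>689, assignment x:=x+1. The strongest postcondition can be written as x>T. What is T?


Formula: sp(P, x:=E) = exists old_x. (x = E[old_x/x]) AND P[old_x/x] (old_x is the value of x before the assignment; eliminate old_x by solving x = E[old_x/x] for old_x)
Step 1: Precondition P: x>689, i.e. old_x > 689
Step 2: Assignment gives x = old_x + 1, so old_x = x - 1
Step 3: Substitute into P: x - 1 > 689
Step 4: Simplify: x > 689+1 = 690

690


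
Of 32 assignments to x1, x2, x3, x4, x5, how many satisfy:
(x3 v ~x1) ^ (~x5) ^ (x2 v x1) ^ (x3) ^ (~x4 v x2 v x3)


CNF with 5 clauses over 5 vars (32 assignments).
An assignment satisfies CNF iff every clause has >=1 true literal.
Check each row (bits = x1,x2,x3,x4,x5; clause T/F shown):
  row 0 [00000]: clauses=TTFFT -> 0
  row 1 [00001]: clauses=TFFFT -> 0
  row 2 [00010]: clauses=TTFFF -> 0
  row 3 [00011]: clauses=TFFFF -> 0
  row 4 [00100]: clauses=TTFTT -> 0
  row 5 [00101]: clauses=TFFTT -> 0
  row 6 [00110]: clauses=TTFTT -> 0
  row 7 [00111]: clauses=TFFTT -> 0
  row 8 [01000]: clauses=TTTFT -> 0
  row 9 [01001]: clauses=TFTFT -> 0
  row 10 [01010]: clauses=TTTFT -> 0
  row 11 [01011]: clauses=TFTFT -> 0
  row 12 [01100]: clauses=TTTTT -> 1
  row 13 [01101]: clauses=TFTTT -> 0
  row 14 [01110]: clauses=TTTTT -> 1
  row 15 [01111]: clauses=TFTTT -> 0
  row 16 [10000]: clauses=FTTFT -> 0
  row 17 [10001]: clauses=FFTFT -> 0
  row 18 [10010]: clauses=FTTFF -> 0
  row 19 [10011]: clauses=FFTFF -> 0
  row 20 [10100]: clauses=TTTTT -> 1
  row 21 [10101]: clauses=TFTTT -> 0
  row 22 [10110]: clauses=TTTTT -> 1
  row 23 [10111]: clauses=TFTTT -> 0
  row 24 [11000]: clauses=FTTFT -> 0
  row 25 [11001]: clauses=FFTFT -> 0
  row 26 [11010]: clauses=FTTFT -> 0
  row 27 [11011]: clauses=FFTFT -> 0
  row 28 [11100]: clauses=TTTTT -> 1
  row 29 [11101]: clauses=TFTTT -> 0
  row 30 [11110]: clauses=TTTTT -> 1
  row 31 [11111]: clauses=TFTTT -> 0
Full result column, 8 rows per line (x1,x2 fixed per line; x3,x4,x5 runs 000..111 left to right):
  rows 0-7 [x1,x2=00]: 00000000  (ones: 0)
  rows 8-15 [x1,x2=01]: 00001010  (ones: 2)
  rows 16-23 [x1,x2=10]: 00001010  (ones: 2)
  rows 24-31 [x1,x2=11]: 00001010  (ones: 2)
Satisfying assignments = 0+2+2+2 = 6

6


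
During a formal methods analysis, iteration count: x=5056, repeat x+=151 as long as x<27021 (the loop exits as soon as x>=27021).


Step 1: x goes from 5056 toward 27021 by 151; the body runs while x<27021, so iterations = ceil((bound-start)/step)
Step 2: Distance=21965
Step 3: ceil(21965/151)=146

146


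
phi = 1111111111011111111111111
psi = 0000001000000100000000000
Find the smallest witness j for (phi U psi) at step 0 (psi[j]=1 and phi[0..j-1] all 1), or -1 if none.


(phi U psi) at 0: need smallest j with psi[j]=1 and phi[i]=1 for all i in [0,j).
Scan from step 0:
  step 0: phi=1, psi=0 -> continue
  step 1: phi=1, psi=0 -> continue
  step 2: phi=1, psi=0 -> continue
  step 3: phi=1, psi=0 -> continue
  step 6: psi=1 and phi held for [0,6) -> witness found
Witness step = 6

6


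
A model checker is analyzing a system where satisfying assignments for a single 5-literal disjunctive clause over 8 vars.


Step 1: Total=2^8=256
Step 2: Unsat when all 5 false: 2^3=8
Step 3: Sat=256-8=248

248


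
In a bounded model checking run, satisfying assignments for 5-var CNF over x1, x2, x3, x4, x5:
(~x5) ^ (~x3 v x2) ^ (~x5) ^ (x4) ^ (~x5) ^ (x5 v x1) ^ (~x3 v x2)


CNF with 7 clauses over 5 vars (32 assignments).
An assignment satisfies CNF iff every clause has >=1 true literal.
Check each row (bits = x1,x2,x3,x4,x5; clause T/F shown):
  row 0 [00000]: clauses=TTTFTFT -> 0
  row 1 [00001]: clauses=FTFFFTT -> 0
  row 2 [00010]: clauses=TTTTTFT -> 0
  row 3 [00011]: clauses=FTFTFTT -> 0
  row 4 [00100]: clauses=TFTFTFF -> 0
  row 5 [00101]: clauses=FFFFFTF -> 0
  row 6 [00110]: clauses=TFTTTFF -> 0
  row 7 [00111]: clauses=FFFTFTF -> 0
  row 8 [01000]: clauses=TTTFTFT -> 0
  row 9 [01001]: clauses=FTFFFTT -> 0
  row 10 [01010]: clauses=TTTTTFT -> 0
  row 11 [01011]: clauses=FTFTFTT -> 0
  row 12 [01100]: clauses=TTTFTFT -> 0
  row 13 [01101]: clauses=FTFFFTT -> 0
  row 14 [01110]: clauses=TTTTTFT -> 0
  row 15 [01111]: clauses=FTFTFTT -> 0
  row 16 [10000]: clauses=TTTFTTT -> 0
  row 17 [10001]: clauses=FTFFFTT -> 0
  row 18 [10010]: clauses=TTTTTTT -> 1
  row 19 [10011]: clauses=FTFTFTT -> 0
  row 20 [10100]: clauses=TFTFTTF -> 0
  row 21 [10101]: clauses=FFFFFTF -> 0
  row 22 [10110]: clauses=TFTTTTF -> 0
  row 23 [10111]: clauses=FFFTFTF -> 0
  row 24 [11000]: clauses=TTTFTTT -> 0
  row 25 [11001]: clauses=FTFFFTT -> 0
  row 26 [11010]: clauses=TTTTTTT -> 1
  row 27 [11011]: clauses=FTFTFTT -> 0
  row 28 [11100]: clauses=TTTFTTT -> 0
  row 29 [11101]: clauses=FTFFFTT -> 0
  row 30 [11110]: clauses=TTTTTTT -> 1
  row 31 [11111]: clauses=FTFTFTT -> 0
Full result column, 8 rows per line (x1,x2 fixed per line; x3,x4,x5 runs 000..111 left to right):
  rows 0-7 [x1,x2=00]: 00000000  (ones: 0)
  rows 8-15 [x1,x2=01]: 00000000  (ones: 0)
  rows 16-23 [x1,x2=10]: 00100000  (ones: 1)
  rows 24-31 [x1,x2=11]: 00100010  (ones: 2)
Satisfying assignments = 0+0+1+2 = 3

3


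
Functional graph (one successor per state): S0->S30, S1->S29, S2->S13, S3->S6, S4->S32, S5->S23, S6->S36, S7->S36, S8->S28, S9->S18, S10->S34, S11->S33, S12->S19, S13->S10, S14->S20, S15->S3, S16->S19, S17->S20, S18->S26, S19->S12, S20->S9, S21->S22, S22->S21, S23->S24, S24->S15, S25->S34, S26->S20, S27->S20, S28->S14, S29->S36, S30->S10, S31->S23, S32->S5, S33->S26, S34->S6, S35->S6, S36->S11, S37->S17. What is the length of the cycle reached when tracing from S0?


Trace from S0 until a state repeats:
  S0 -> S30 -> S10 -> S34 -> S6 -> S36 -> S11 -> S33 -> S26 -> S20 -> S9 -> S18 -> S26
S26 first seen at step 8, revisited at step 12.
Cycle length = 12 - 8 = 4

4


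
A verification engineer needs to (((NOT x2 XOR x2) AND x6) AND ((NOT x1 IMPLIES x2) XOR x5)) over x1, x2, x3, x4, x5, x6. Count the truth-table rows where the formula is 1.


Formula: (((NOT x2 XOR x2) AND x6) AND ((NOT x1 IMPLIES x2) XOR x5)) over 6 vars (64 rows)
Evaluate each row (x1, x2, x3, x4, x5, x6 as bits, MSB first):
  row 0 [000000]: (((NOT 0 XOR 0) AND 0) AND ((NOT 0 IMPLIES 0) XOR 0)) -> 0
  row 1 [000001]: (((NOT 0 XOR 0) AND 1) AND ((NOT 0 IMPLIES 0) XOR 0)) -> 0
  row 2 [000010]: (((NOT 0 XOR 0) AND 0) AND ((NOT 0 IMPLIES 0) XOR 1)) -> 0
  row 3 [000011]: (((NOT 0 XOR 0) AND 1) AND ((NOT 0 IMPLIES 0) XOR 1)) -> 1
  row 4 [000100]: (((NOT 0 XOR 0) AND 0) AND ((NOT 0 IMPLIES 0) XOR 0)) -> 0
  (every remaining row is evaluated the same way; all 64 results are listed next)
Full result column, 8 rows per line (x1,x2,x3 fixed per line; x4,x5,x6 runs 000..111 left to right):
  rows 0-7 [x1,x2,x3=000]: 00010001  (ones: 2)
  rows 8-15 [x1,x2,x3=001]: 00010001  (ones: 2)
  rows 16-23 [x1,x2,x3=010]: 01000100  (ones: 2)
  rows 24-31 [x1,x2,x3=011]: 01000100  (ones: 2)
  rows 32-39 [x1,x2,x3=100]: 01000100  (ones: 2)
  rows 40-47 [x1,x2,x3=101]: 01000100  (ones: 2)
  rows 48-55 [x1,x2,x3=110]: 01000100  (ones: 2)
  rows 56-63 [x1,x2,x3=111]: 01000100  (ones: 2)
Count of 1-rows = 2+2+2+2+2+2+2+2 = 16

16


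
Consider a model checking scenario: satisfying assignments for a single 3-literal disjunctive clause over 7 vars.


Step 1: Total=2^7=128
Step 2: Unsat when all 3 false: 2^4=16
Step 3: Sat=128-16=112

112


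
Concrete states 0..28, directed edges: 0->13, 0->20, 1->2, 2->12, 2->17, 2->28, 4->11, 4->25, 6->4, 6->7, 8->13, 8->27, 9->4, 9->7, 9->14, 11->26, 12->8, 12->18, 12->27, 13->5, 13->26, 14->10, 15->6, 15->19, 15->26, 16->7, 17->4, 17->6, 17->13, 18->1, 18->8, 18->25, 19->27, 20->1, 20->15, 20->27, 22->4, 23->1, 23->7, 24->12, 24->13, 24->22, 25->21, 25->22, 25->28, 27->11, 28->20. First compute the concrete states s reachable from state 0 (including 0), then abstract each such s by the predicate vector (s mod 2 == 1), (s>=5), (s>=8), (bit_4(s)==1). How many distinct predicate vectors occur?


BFS from 0:
Concrete reachable: {0, 1, 2, 4, 5, 6, 7, 8, 11, 12, 13, 15, 17, 18, 19, 20, 21, 22, 25, 26, 27, 28}
Abstract via predicates (s mod 2 == 1), (s>=5), (s>=8), (bit_4(s)==1):
  (0,0,0,0) <- {0, 2, 4}
  (0,1,0,0) <- {6}
  (0,1,1,0) <- {8, 12}
  (0,1,1,1) <- {18, 20, 22, 26, 28}
  (1,0,0,0) <- {1}
  (1,1,0,0) <- {5, 7}
  (1,1,1,0) <- {11, 13, 15}
  (1,1,1,1) <- {17, 19, 21, 25, 27}
Distinct abstract states = 8

8


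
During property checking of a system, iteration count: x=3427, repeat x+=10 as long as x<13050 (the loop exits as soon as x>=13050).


Step 1: x goes from 3427 toward 13050 by 10; the body runs while x<13050, so iterations = ceil((bound-start)/step)
Step 2: Distance=9623
Step 3: ceil(9623/10)=963

963


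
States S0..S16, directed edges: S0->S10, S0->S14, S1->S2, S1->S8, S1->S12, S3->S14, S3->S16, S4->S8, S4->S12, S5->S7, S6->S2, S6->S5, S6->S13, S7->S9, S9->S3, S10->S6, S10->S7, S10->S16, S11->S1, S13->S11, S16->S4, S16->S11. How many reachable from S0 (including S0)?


BFS from S0:
  layer 0: {S0}
  layer 1: {S10, S14}
  layer 2: {S6, S7, S16}
  layer 3: {S2, S4, S5, S9, S11, S13}
  layer 4: {S1, S3, S8, S12}
Reachable set: {S0, S1, S2, S3, S4, S5, S6, S7, S8, S9, S10, S11, S12, S13, S14, S16}
Count = 16

16


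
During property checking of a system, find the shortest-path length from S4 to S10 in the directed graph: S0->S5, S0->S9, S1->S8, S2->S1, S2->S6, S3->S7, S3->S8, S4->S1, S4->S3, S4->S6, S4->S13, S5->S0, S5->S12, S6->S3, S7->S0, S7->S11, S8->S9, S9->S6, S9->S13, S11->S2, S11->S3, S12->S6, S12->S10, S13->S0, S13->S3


BFS layer-by-layer from S4:
  dist 0: {S4}
  dist 1: {S1, S3, S6, S13}
  dist 2: {S0, S7, S8}
  dist 3: {S5, S9, S11}
  dist 4: {S2, S12}
  dist 5: {S10}
  -> S10 reached at distance 5
Shortest path length = 5

5


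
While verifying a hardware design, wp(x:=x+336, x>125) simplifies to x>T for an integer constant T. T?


Formula: wp(x:=E, P) = P[E/x] (substitute E for x in postcondition)
Step 1: Postcondition: x>125
Step 2: Substitute x+336 for x: x+336>125
Step 3: Solve for x: x > 125-336 = -211

-211


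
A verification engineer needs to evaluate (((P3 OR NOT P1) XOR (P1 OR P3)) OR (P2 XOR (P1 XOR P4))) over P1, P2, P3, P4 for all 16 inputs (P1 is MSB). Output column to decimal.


Formula: (((P3 OR NOT P1) XOR (P1 OR P3)) OR (P2 XOR (P1 XOR P4))) over P1, P2, P3, P4 (16 rows)
Evaluate each row (bits = P1,P2,P3,P4, MSB first):
  row 0 [0000]: (((0 OR NOT 0) XOR (0 OR 0)) OR (0 XOR (0 XOR 0))) -> 1
  row 1 [0001]: (((0 OR NOT 0) XOR (0 OR 0)) OR (0 XOR (0 XOR 1))) -> 1
  row 2 [0010]: (((1 OR NOT 0) XOR (0 OR 1)) OR (0 XOR (0 XOR 0))) -> 0
  row 3 [0011]: (((1 OR NOT 0) XOR (0 OR 1)) OR (0 XOR (0 XOR 1))) -> 1
  row 4 [0100]: (((0 OR NOT 0) XOR (0 OR 0)) OR (1 XOR (0 XOR 0))) -> 1
  row 5 [0101]: (((0 OR NOT 0) XOR (0 OR 0)) OR (1 XOR (0 XOR 1))) -> 1
  row 6 [0110]: (((1 OR NOT 0) XOR (0 OR 1)) OR (1 XOR (0 XOR 0))) -> 1
  row 7 [0111]: (((1 OR NOT 0) XOR (0 OR 1)) OR (1 XOR (0 XOR 1))) -> 0
  row 8 [1000]: (((0 OR NOT 1) XOR (1 OR 0)) OR (0 XOR (1 XOR 0))) -> 1
  row 9 [1001]: (((0 OR NOT 1) XOR (1 OR 0)) OR (0 XOR (1 XOR 1))) -> 1
  row 10 [1010]: (((1 OR NOT 1) XOR (1 OR 1)) OR (0 XOR (1 XOR 0))) -> 1
  row 11 [1011]: (((1 OR NOT 1) XOR (1 OR 1)) OR (0 XOR (1 XOR 1))) -> 0
  row 12 [1100]: (((0 OR NOT 1) XOR (1 OR 0)) OR (1 XOR (1 XOR 0))) -> 1
  row 13 [1101]: (((0 OR NOT 1) XOR (1 OR 0)) OR (1 XOR (1 XOR 1))) -> 1
  row 14 [1110]: (((1 OR NOT 1) XOR (1 OR 1)) OR (1 XOR (1 XOR 0))) -> 0
  row 15 [1111]: (((1 OR NOT 1) XOR (1 OR 1)) OR (1 XOR (1 XOR 1))) -> 1
Full result column, 4 rows per line (P1,P2 fixed per line; P3,P4 runs 00..11 left to right):
  rows 0-3 [P1,P2=00]: 1101  = hex D
  rows 4-7 [P1,P2=01]: 1110  = hex E
  rows 8-11 [P1,P2=10]: 1110  = hex E
  rows 12-15 [P1,P2=11]: 1101  = hex D
Output column (row 0 .. row 15) = 1101111011101101
Output column grouped in 4s = 1101 1110 1110 1101 = 0xDEED
Convert to decimal digit by digit (value = value*16 + digit):
  D -> 13
  13*16 + 14 (E) = 222
  222*16 + 14 (E) = 3566
  3566*16 + 13 (D) = 57069
Decimal = 57069

57069


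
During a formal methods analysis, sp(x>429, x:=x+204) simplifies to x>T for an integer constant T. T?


Formula: sp(P, x:=E) = exists old_x. (x = E[old_x/x]) AND P[old_x/x] (old_x is the value of x before the assignment; eliminate old_x by solving x = E[old_x/x] for old_x)
Step 1: Precondition P: x>429, i.e. old_x > 429
Step 2: Assignment gives x = old_x + 204, so old_x = x - 204
Step 3: Substitute into P: x - 204 > 429
Step 4: Simplify: x > 429+204 = 633

633


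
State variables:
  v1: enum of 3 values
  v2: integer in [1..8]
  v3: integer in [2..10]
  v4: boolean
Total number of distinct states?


State space = product of domain sizes of all variables.
Domain sizes:
  v1 (enum of 3 values): 3
  v2 (integer in [1..8]): 8
  v3 (integer in [2..10]): 9
  v4 (boolean): 2
Product = 3 * 8 * 9 * 2 = 432

432


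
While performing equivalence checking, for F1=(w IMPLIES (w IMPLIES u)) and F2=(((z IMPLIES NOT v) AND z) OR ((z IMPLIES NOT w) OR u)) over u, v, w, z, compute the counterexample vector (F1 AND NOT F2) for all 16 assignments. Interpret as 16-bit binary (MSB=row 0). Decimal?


F1 = (w IMPLIES (w IMPLIES u))
F2 = (((z IMPLIES NOT v) AND z) OR ((z IMPLIES NOT w) OR u))
Counterexample to F1=>F2 is where F1=1 and F2=0.
Evaluate each row (bits = u,v,w,z, MSB first):
  row 0 [0000]: F1=1 F2=1 -> F1&~F2 -> 0
  row 1 [0001]: F1=1 F2=1 -> F1&~F2 -> 0
  row 2 [0010]: F1=0 F2=1 -> F1&~F2 -> 0
  row 3 [0011]: F1=0 F2=1 -> F1&~F2 -> 0
  row 4 [0100]: F1=1 F2=1 -> F1&~F2 -> 0
  row 5 [0101]: F1=1 F2=1 -> F1&~F2 -> 0
  row 6 [0110]: F1=0 F2=1 -> F1&~F2 -> 0
  row 7 [0111]: F1=0 F2=0 -> F1&~F2 -> 0
  row 8 [1000]: F1=1 F2=1 -> F1&~F2 -> 0
  row 9 [1001]: F1=1 F2=1 -> F1&~F2 -> 0
  row 10 [1010]: F1=1 F2=1 -> F1&~F2 -> 0
  row 11 [1011]: F1=1 F2=1 -> F1&~F2 -> 0
  row 12 [1100]: F1=1 F2=1 -> F1&~F2 -> 0
  row 13 [1101]: F1=1 F2=1 -> F1&~F2 -> 0
  row 14 [1110]: F1=1 F2=1 -> F1&~F2 -> 0
  row 15 [1111]: F1=1 F2=1 -> F1&~F2 -> 0
Full result column, 4 rows per line (u,v fixed per line; w,z runs 00..11 left to right):
  rows 0-3 [u,v=00]: 0000  = hex 0
  rows 4-7 [u,v=01]: 0000  = hex 0
  rows 8-11 [u,v=10]: 0000  = hex 0
  rows 12-15 [u,v=11]: 0000  = hex 0
Counterexample vector (row 0 .. row 15) = 0000000000000000
Output column grouped in 4s = 0000 0000 0000 0000 = 0x0000
Convert to decimal digit by digit (value = value*16 + digit):
  0 -> 0
  0*16 + 0 = 0
  0*16 + 0 = 0
  0*16 + 0 = 0
Decimal = 0

0


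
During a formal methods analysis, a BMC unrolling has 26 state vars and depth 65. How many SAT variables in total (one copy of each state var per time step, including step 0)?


BMC unrolls to depth k, creating one copy of each state var for steps 0..k.
Step count = 65 + 1 = 66 (steps 0 through 65)
Vars per step = 26
Total = 26 * 66 = 1716

1716


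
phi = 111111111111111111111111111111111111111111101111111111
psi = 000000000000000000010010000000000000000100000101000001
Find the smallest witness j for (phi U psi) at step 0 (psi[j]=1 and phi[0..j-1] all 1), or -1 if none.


(phi U psi) at 0: need smallest j with psi[j]=1 and phi[i]=1 for all i in [0,j).
Scan from step 0:
  step 0: phi=1, psi=0 -> continue
  step 1: phi=1, psi=0 -> continue
  step 2: phi=1, psi=0 -> continue
  step 3: phi=1, psi=0 -> continue
  step 19: psi=1 and phi held for [0,19) -> witness found
Witness step = 19

19


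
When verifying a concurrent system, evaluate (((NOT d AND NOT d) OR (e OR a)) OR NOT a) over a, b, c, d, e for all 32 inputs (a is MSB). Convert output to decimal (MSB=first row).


Formula: (((NOT d AND NOT d) OR (e OR a)) OR NOT a) over a, b, c, d, e (32 rows)
Evaluate each row (bits = a,b,c,d,e, MSB first):
  row 0 [00000]: (((NOT 0 AND NOT 0) OR (0 OR 0)) OR NOT 0) -> 1
  row 1 [00001]: (((NOT 0 AND NOT 0) OR (1 OR 0)) OR NOT 0) -> 1
  row 2 [00010]: (((NOT 1 AND NOT 1) OR (0 OR 0)) OR NOT 0) -> 1
  row 3 [00011]: (((NOT 1 AND NOT 1) OR (1 OR 0)) OR NOT 0) -> 1
  row 4 [00100]: (((NOT 0 AND NOT 0) OR (0 OR 0)) OR NOT 0) -> 1
  row 5 [00101]: (((NOT 0 AND NOT 0) OR (1 OR 0)) OR NOT 0) -> 1
  row 6 [00110]: (((NOT 1 AND NOT 1) OR (0 OR 0)) OR NOT 0) -> 1
  row 7 [00111]: (((NOT 1 AND NOT 1) OR (1 OR 0)) OR NOT 0) -> 1
  row 8 [01000]: (((NOT 0 AND NOT 0) OR (0 OR 0)) OR NOT 0) -> 1
  row 9 [01001]: (((NOT 0 AND NOT 0) OR (1 OR 0)) OR NOT 0) -> 1
  row 10 [01010]: (((NOT 1 AND NOT 1) OR (0 OR 0)) OR NOT 0) -> 1
  row 11 [01011]: (((NOT 1 AND NOT 1) OR (1 OR 0)) OR NOT 0) -> 1
  row 12 [01100]: (((NOT 0 AND NOT 0) OR (0 OR 0)) OR NOT 0) -> 1
  row 13 [01101]: (((NOT 0 AND NOT 0) OR (1 OR 0)) OR NOT 0) -> 1
  row 14 [01110]: (((NOT 1 AND NOT 1) OR (0 OR 0)) OR NOT 0) -> 1
  row 15 [01111]: (((NOT 1 AND NOT 1) OR (1 OR 0)) OR NOT 0) -> 1
  row 16 [10000]: (((NOT 0 AND NOT 0) OR (0 OR 1)) OR NOT 1) -> 1
  row 17 [10001]: (((NOT 0 AND NOT 0) OR (1 OR 1)) OR NOT 1) -> 1
  row 18 [10010]: (((NOT 1 AND NOT 1) OR (0 OR 1)) OR NOT 1) -> 1
  row 19 [10011]: (((NOT 1 AND NOT 1) OR (1 OR 1)) OR NOT 1) -> 1
  row 20 [10100]: (((NOT 0 AND NOT 0) OR (0 OR 1)) OR NOT 1) -> 1
  row 21 [10101]: (((NOT 0 AND NOT 0) OR (1 OR 1)) OR NOT 1) -> 1
  row 22 [10110]: (((NOT 1 AND NOT 1) OR (0 OR 1)) OR NOT 1) -> 1
  row 23 [10111]: (((NOT 1 AND NOT 1) OR (1 OR 1)) OR NOT 1) -> 1
  row 24 [11000]: (((NOT 0 AND NOT 0) OR (0 OR 1)) OR NOT 1) -> 1
  row 25 [11001]: (((NOT 0 AND NOT 0) OR (1 OR 1)) OR NOT 1) -> 1
  row 26 [11010]: (((NOT 1 AND NOT 1) OR (0 OR 1)) OR NOT 1) -> 1
  row 27 [11011]: (((NOT 1 AND NOT 1) OR (1 OR 1)) OR NOT 1) -> 1
  row 28 [11100]: (((NOT 0 AND NOT 0) OR (0 OR 1)) OR NOT 1) -> 1
  row 29 [11101]: (((NOT 0 AND NOT 0) OR (1 OR 1)) OR NOT 1) -> 1
  row 30 [11110]: (((NOT 1 AND NOT 1) OR (0 OR 1)) OR NOT 1) -> 1
  row 31 [11111]: (((NOT 1 AND NOT 1) OR (1 OR 1)) OR NOT 1) -> 1
Full result column, 4 rows per line (a,b,c fixed per line; d,e runs 00..11 left to right):
  rows 0-3 [a,b,c=000]: 1111  = hex F
  rows 4-7 [a,b,c=001]: 1111  = hex F
  rows 8-11 [a,b,c=010]: 1111  = hex F
  rows 12-15 [a,b,c=011]: 1111  = hex F
  rows 16-19 [a,b,c=100]: 1111  = hex F
  rows 20-23 [a,b,c=101]: 1111  = hex F
  rows 24-27 [a,b,c=110]: 1111  = hex F
  rows 28-31 [a,b,c=111]: 1111  = hex F
Output column (row 0 .. row 31) = 11111111111111111111111111111111
Output column grouped in 4s = 1111 1111 1111 1111 1111 1111 1111 1111 = 0xFFFFFFFF
Convert to decimal digit by digit (value = value*16 + digit):
  F -> 15
  15*16 + 15 (F) = 255
  255*16 + 15 (F) = 4095
  4095*16 + 15 (F) = 65535
  65535*16 + 15 (F) = 1048575
  1048575*16 + 15 (F) = 16777215
  16777215*16 + 15 (F) = 268435455
  268435455*16 + 15 (F) = 4294967295
Decimal = 4294967295

4294967295


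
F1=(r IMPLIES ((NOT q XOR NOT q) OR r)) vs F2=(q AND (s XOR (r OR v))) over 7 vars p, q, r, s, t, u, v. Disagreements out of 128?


F1 = (r IMPLIES ((NOT q XOR NOT q) OR r))
F2 = (q AND (s XOR (r OR v)))
Evaluate both on each of 128 rows (bits = p,q,r,s,t,u,v):
  row 0 [0000000]: F1=1 F2=0 (differ) -> 1
  row 1 [0000001]: F1=1 F2=0 (differ) -> 1
  row 2 [0000010]: F1=1 F2=0 (differ) -> 1
  row 3 [0000011]: F1=1 F2=0 (differ) -> 1
  row 4 [0000100]: F1=1 F2=0 (differ) -> 1
  (every remaining row is evaluated the same way; all 128 results are listed next)
Full result column, 8 rows per line (p,q,r,s fixed per line; t,u,v runs 000..111 left to right):
  rows 0-7 [p,q,r,s=0000]: 11111111  (ones: 8)
  rows 8-15 [p,q,r,s=0001]: 11111111  (ones: 8)
  rows 16-23 [p,q,r,s=0010]: 11111111  (ones: 8)
  rows 24-31 [p,q,r,s=0011]: 11111111  (ones: 8)
  rows 32-39 [p,q,r,s=0100]: 10101010  (ones: 4)
  rows 40-47 [p,q,r,s=0101]: 01010101  (ones: 4)
  rows 48-55 [p,q,r,s=0110]: 00000000  (ones: 0)
  rows 56-63 [p,q,r,s=0111]: 11111111  (ones: 8)
  rows 64-71 [p,q,r,s=1000]: 11111111  (ones: 8)
  rows 72-79 [p,q,r,s=1001]: 11111111  (ones: 8)
  rows 80-87 [p,q,r,s=1010]: 11111111  (ones: 8)
  rows 88-95 [p,q,r,s=1011]: 11111111  (ones: 8)
  rows 96-103 [p,q,r,s=1100]: 10101010  (ones: 4)
  rows 104-111 [p,q,r,s=1101]: 01010101  (ones: 4)
  rows 112-119 [p,q,r,s=1110]: 00000000  (ones: 0)
  rows 120-127 [p,q,r,s=1111]: 11111111  (ones: 8)
Disagreements = 8+8+8+8+4+4+0+8+8+8+8+8+4+4+0+8 = 96

96


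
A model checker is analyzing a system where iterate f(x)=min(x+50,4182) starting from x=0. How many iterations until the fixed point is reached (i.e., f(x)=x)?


Step 1: x=0, cap=4182, increment=50
Step 2: x grows by 50 each step until capped at 4182; fixed point is x=4182
Step 3: iterations = ceil(4182/50) = 84

84


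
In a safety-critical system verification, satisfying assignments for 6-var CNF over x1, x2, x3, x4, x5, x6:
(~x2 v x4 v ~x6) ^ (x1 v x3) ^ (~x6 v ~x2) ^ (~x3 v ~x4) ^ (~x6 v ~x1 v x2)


CNF with 5 clauses over 6 vars (64 assignments).
An assignment satisfies CNF iff every clause has >=1 true literal.
Check each row (bits = x1,x2,x3,x4,x5,x6; clause T/F shown):
  row 0 [000000]: clauses=TFTTT -> 0
  row 1 [000001]: clauses=TFTTT -> 0
  row 2 [000010]: clauses=TFTTT -> 0
  row 3 [000011]: clauses=TFTTT -> 0
  row 4 [000100]: clauses=TFTTT -> 0
  (every remaining row is evaluated the same way; all 64 results are listed next)
Full result column, 8 rows per line (x1,x2,x3 fixed per line; x4,x5,x6 runs 000..111 left to right):
  rows 0-7 [x1,x2,x3=000]: 00000000  (ones: 0)
  rows 8-15 [x1,x2,x3=001]: 11110000  (ones: 4)
  rows 16-23 [x1,x2,x3=010]: 00000000  (ones: 0)
  rows 24-31 [x1,x2,x3=011]: 10100000  (ones: 2)
  rows 32-39 [x1,x2,x3=100]: 10101010  (ones: 4)
  rows 40-47 [x1,x2,x3=101]: 10100000  (ones: 2)
  rows 48-55 [x1,x2,x3=110]: 10101010  (ones: 4)
  rows 56-63 [x1,x2,x3=111]: 10100000  (ones: 2)
Satisfying assignments = 0+4+0+2+4+2+4+2 = 18

18


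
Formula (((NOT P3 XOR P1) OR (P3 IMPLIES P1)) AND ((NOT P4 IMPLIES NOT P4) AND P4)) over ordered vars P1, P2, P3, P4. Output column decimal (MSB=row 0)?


Formula: (((NOT P3 XOR P1) OR (P3 IMPLIES P1)) AND ((NOT P4 IMPLIES NOT P4) AND P4)) over P1, P2, P3, P4 (16 rows)
Evaluate each row (bits = P1,P2,P3,P4, MSB first):
  row 0 [0000]: (((NOT 0 XOR 0) OR (0 IMPLIES 0)) AND ((NOT 0 IMPLIES NOT 0) AND 0)) -> 0
  row 1 [0001]: (((NOT 0 XOR 0) OR (0 IMPLIES 0)) AND ((NOT 1 IMPLIES NOT 1) AND 1)) -> 1
  row 2 [0010]: (((NOT 1 XOR 0) OR (1 IMPLIES 0)) AND ((NOT 0 IMPLIES NOT 0) AND 0)) -> 0
  row 3 [0011]: (((NOT 1 XOR 0) OR (1 IMPLIES 0)) AND ((NOT 1 IMPLIES NOT 1) AND 1)) -> 0
  row 4 [0100]: (((NOT 0 XOR 0) OR (0 IMPLIES 0)) AND ((NOT 0 IMPLIES NOT 0) AND 0)) -> 0
  row 5 [0101]: (((NOT 0 XOR 0) OR (0 IMPLIES 0)) AND ((NOT 1 IMPLIES NOT 1) AND 1)) -> 1
  row 6 [0110]: (((NOT 1 XOR 0) OR (1 IMPLIES 0)) AND ((NOT 0 IMPLIES NOT 0) AND 0)) -> 0
  row 7 [0111]: (((NOT 1 XOR 0) OR (1 IMPLIES 0)) AND ((NOT 1 IMPLIES NOT 1) AND 1)) -> 0
  row 8 [1000]: (((NOT 0 XOR 1) OR (0 IMPLIES 1)) AND ((NOT 0 IMPLIES NOT 0) AND 0)) -> 0
  row 9 [1001]: (((NOT 0 XOR 1) OR (0 IMPLIES 1)) AND ((NOT 1 IMPLIES NOT 1) AND 1)) -> 1
  row 10 [1010]: (((NOT 1 XOR 1) OR (1 IMPLIES 1)) AND ((NOT 0 IMPLIES NOT 0) AND 0)) -> 0
  row 11 [1011]: (((NOT 1 XOR 1) OR (1 IMPLIES 1)) AND ((NOT 1 IMPLIES NOT 1) AND 1)) -> 1
  row 12 [1100]: (((NOT 0 XOR 1) OR (0 IMPLIES 1)) AND ((NOT 0 IMPLIES NOT 0) AND 0)) -> 0
  row 13 [1101]: (((NOT 0 XOR 1) OR (0 IMPLIES 1)) AND ((NOT 1 IMPLIES NOT 1) AND 1)) -> 1
  row 14 [1110]: (((NOT 1 XOR 1) OR (1 IMPLIES 1)) AND ((NOT 0 IMPLIES NOT 0) AND 0)) -> 0
  row 15 [1111]: (((NOT 1 XOR 1) OR (1 IMPLIES 1)) AND ((NOT 1 IMPLIES NOT 1) AND 1)) -> 1
Full result column, 4 rows per line (P1,P2 fixed per line; P3,P4 runs 00..11 left to right):
  rows 0-3 [P1,P2=00]: 0100  = hex 4
  rows 4-7 [P1,P2=01]: 0100  = hex 4
  rows 8-11 [P1,P2=10]: 0101  = hex 5
  rows 12-15 [P1,P2=11]: 0101  = hex 5
Output column (row 0 .. row 15) = 0100010001010101
Output column grouped in 4s = 0100 0100 0101 0101 = 0x4455
Convert to decimal digit by digit (value = value*16 + digit):
  4 -> 4
  4*16 + 4 = 68
  68*16 + 5 = 1093
  1093*16 + 5 = 17493
Decimal = 17493

17493


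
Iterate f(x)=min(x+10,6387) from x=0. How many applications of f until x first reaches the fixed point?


Step 1: x=0, cap=6387, increment=10
Step 2: x grows by 10 each step until capped at 6387; fixed point is x=6387
Step 3: iterations = ceil(6387/10) = 639

639


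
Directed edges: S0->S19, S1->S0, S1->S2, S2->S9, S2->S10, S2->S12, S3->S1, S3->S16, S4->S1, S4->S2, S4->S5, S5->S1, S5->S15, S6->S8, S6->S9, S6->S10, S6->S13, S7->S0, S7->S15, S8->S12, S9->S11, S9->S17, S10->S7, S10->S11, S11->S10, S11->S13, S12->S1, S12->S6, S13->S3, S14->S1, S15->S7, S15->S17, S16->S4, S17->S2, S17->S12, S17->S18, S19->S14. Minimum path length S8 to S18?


BFS layer-by-layer from S8:
  dist 0: {S8}
  dist 1: {S12}
  dist 2: {S1, S6}
  dist 3: {S0, S2, S9, S10, S13}
  dist 4: {S3, S7, S11, S17, S19}
  dist 5: {S14, S15, S16, S18}
  -> S18 reached at distance 5
Shortest path length = 5

5


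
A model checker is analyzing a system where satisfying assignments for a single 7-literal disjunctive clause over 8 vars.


Step 1: Total=2^8=256
Step 2: Unsat when all 7 false: 2^1=2
Step 3: Sat=256-2=254

254


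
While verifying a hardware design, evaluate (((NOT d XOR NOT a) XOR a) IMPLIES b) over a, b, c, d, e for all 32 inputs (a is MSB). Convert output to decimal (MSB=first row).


Formula: (((NOT d XOR NOT a) XOR a) IMPLIES b) over a, b, c, d, e (32 rows)
Evaluate each row (bits = a,b,c,d,e, MSB first):
  row 0 [00000]: (((NOT 0 XOR NOT 0) XOR 0) IMPLIES 0) -> 1
  row 1 [00001]: (((NOT 0 XOR NOT 0) XOR 0) IMPLIES 0) -> 1
  row 2 [00010]: (((NOT 1 XOR NOT 0) XOR 0) IMPLIES 0) -> 0
  row 3 [00011]: (((NOT 1 XOR NOT 0) XOR 0) IMPLIES 0) -> 0
  row 4 [00100]: (((NOT 0 XOR NOT 0) XOR 0) IMPLIES 0) -> 1
  row 5 [00101]: (((NOT 0 XOR NOT 0) XOR 0) IMPLIES 0) -> 1
  row 6 [00110]: (((NOT 1 XOR NOT 0) XOR 0) IMPLIES 0) -> 0
  row 7 [00111]: (((NOT 1 XOR NOT 0) XOR 0) IMPLIES 0) -> 0
  row 8 [01000]: (((NOT 0 XOR NOT 0) XOR 0) IMPLIES 1) -> 1
  row 9 [01001]: (((NOT 0 XOR NOT 0) XOR 0) IMPLIES 1) -> 1
  row 10 [01010]: (((NOT 1 XOR NOT 0) XOR 0) IMPLIES 1) -> 1
  row 11 [01011]: (((NOT 1 XOR NOT 0) XOR 0) IMPLIES 1) -> 1
  row 12 [01100]: (((NOT 0 XOR NOT 0) XOR 0) IMPLIES 1) -> 1
  row 13 [01101]: (((NOT 0 XOR NOT 0) XOR 0) IMPLIES 1) -> 1
  row 14 [01110]: (((NOT 1 XOR NOT 0) XOR 0) IMPLIES 1) -> 1
  row 15 [01111]: (((NOT 1 XOR NOT 0) XOR 0) IMPLIES 1) -> 1
  row 16 [10000]: (((NOT 0 XOR NOT 1) XOR 1) IMPLIES 0) -> 1
  row 17 [10001]: (((NOT 0 XOR NOT 1) XOR 1) IMPLIES 0) -> 1
  row 18 [10010]: (((NOT 1 XOR NOT 1) XOR 1) IMPLIES 0) -> 0
  row 19 [10011]: (((NOT 1 XOR NOT 1) XOR 1) IMPLIES 0) -> 0
  row 20 [10100]: (((NOT 0 XOR NOT 1) XOR 1) IMPLIES 0) -> 1
  row 21 [10101]: (((NOT 0 XOR NOT 1) XOR 1) IMPLIES 0) -> 1
  row 22 [10110]: (((NOT 1 XOR NOT 1) XOR 1) IMPLIES 0) -> 0
  row 23 [10111]: (((NOT 1 XOR NOT 1) XOR 1) IMPLIES 0) -> 0
  row 24 [11000]: (((NOT 0 XOR NOT 1) XOR 1) IMPLIES 1) -> 1
  row 25 [11001]: (((NOT 0 XOR NOT 1) XOR 1) IMPLIES 1) -> 1
  row 26 [11010]: (((NOT 1 XOR NOT 1) XOR 1) IMPLIES 1) -> 1
  row 27 [11011]: (((NOT 1 XOR NOT 1) XOR 1) IMPLIES 1) -> 1
  row 28 [11100]: (((NOT 0 XOR NOT 1) XOR 1) IMPLIES 1) -> 1
  row 29 [11101]: (((NOT 0 XOR NOT 1) XOR 1) IMPLIES 1) -> 1
  row 30 [11110]: (((NOT 1 XOR NOT 1) XOR 1) IMPLIES 1) -> 1
  row 31 [11111]: (((NOT 1 XOR NOT 1) XOR 1) IMPLIES 1) -> 1
Full result column, 4 rows per line (a,b,c fixed per line; d,e runs 00..11 left to right):
  rows 0-3 [a,b,c=000]: 1100  = hex C
  rows 4-7 [a,b,c=001]: 1100  = hex C
  rows 8-11 [a,b,c=010]: 1111  = hex F
  rows 12-15 [a,b,c=011]: 1111  = hex F
  rows 16-19 [a,b,c=100]: 1100  = hex C
  rows 20-23 [a,b,c=101]: 1100  = hex C
  rows 24-27 [a,b,c=110]: 1111  = hex F
  rows 28-31 [a,b,c=111]: 1111  = hex F
Output column (row 0 .. row 31) = 11001100111111111100110011111111
Output column grouped in 4s = 1100 1100 1111 1111 1100 1100 1111 1111 = 0xCCFFCCFF
Convert to decimal digit by digit (value = value*16 + digit):
  C -> 12
  12*16 + 12 (C) = 204
  204*16 + 15 (F) = 3279
  3279*16 + 15 (F) = 52479
  52479*16 + 12 (C) = 839676
  839676*16 + 12 (C) = 13434828
  13434828*16 + 15 (F) = 214957263
  214957263*16 + 15 (F) = 3439316223
Decimal = 3439316223

3439316223
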